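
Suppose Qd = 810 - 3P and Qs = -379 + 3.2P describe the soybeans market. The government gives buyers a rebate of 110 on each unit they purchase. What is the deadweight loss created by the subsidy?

Deadweight loss = 290400/31

Pre-subsidy: 810 - 3P = -379 + 3.2P gives P* = 5945/31, Q* = 7275/31.
With the rebate, buyers effectively pay Pb = Ps − 110, where Ps is the price sellers receive.
Demand in terms of Ps becomes Qd = 810 − 3(Ps − 110) = 1140 - 3Ps. Setting this equal to supply: 1140 - 3Ps = -379 + 3.2Ps, so Ps = 245.
Buyers pay Pb = 245 − 110 = 135; Q' = -379 + 3.2·245 = 405.
The subsidy expands output by 405 − 7275/31 = 5280/31 past the efficient level; on those units the gap between marginal cost and willingness to pay runs from 0 up to 110.
DWL = ½ × 110 × 5280/31 = 290400/31.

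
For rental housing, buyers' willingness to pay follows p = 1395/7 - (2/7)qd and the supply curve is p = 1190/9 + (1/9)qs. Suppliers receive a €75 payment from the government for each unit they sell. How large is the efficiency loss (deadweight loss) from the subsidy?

Deadweight loss = €7087.5

Pre-subsidy: 1395/7 - (2/7)q = 1190/9 + (1/9)q gives q* = 169 and p* = 151.
With the subsidy, sellers receive ps = pb + 75 for each unit, where pb is the price buyers pay.
On the curves, pb = 1395/7 - (2/7)q and ps = 1190/9 + (1/9)q; the wedge ps − pb = 75 gives 1190/9 + (1/9)q − (1395/7 - (2/7)q) = 75, so q' = 358.
Then pb = 1395/7 − (2/7)·358 = 97 and ps = 1190/9 + (1/9)·358 = 172.
The subsidy expands output by 358 − 169 = 189 past the efficient level; on those units the gap between marginal cost and willingness to pay runs from 0 up to 75.
DWL = ½ × 75 × 189 = 7087.5.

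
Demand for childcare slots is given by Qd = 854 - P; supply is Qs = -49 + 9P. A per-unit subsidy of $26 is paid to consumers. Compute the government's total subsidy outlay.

Pre-subsidy: 854 - P = -49 + 9P gives P* = 90.3, Q* = 763.7.
With the rebate, buyers effectively pay Pb = Ps − 26, where Ps is the price sellers receive.
Demand in terms of Ps becomes Qd = 854 − 1(Ps − 26) = 880 - Ps. Setting this equal to supply: 880 - Ps = -49 + 9Ps, so Ps = 92.9.
Buyers pay Pb = 92.9 − 26 = 66.9; Q' = -49 + 9·92.9 = 787.1.
Government outlay = subsidy × quantity = 26 × 787.1 = 20464.6.

Government cost = $20464.6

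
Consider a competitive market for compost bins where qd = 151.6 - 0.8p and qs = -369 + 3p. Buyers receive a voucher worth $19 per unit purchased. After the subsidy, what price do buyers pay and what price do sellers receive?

Pre-subsidy: 151.6 - 0.8p = -369 + 3p gives p* = 137, q* = 42.
With the rebate, buyers effectively pay pb = ps − 19, where ps is the price sellers receive.
Demand in terms of ps becomes qd = 151.6 − 0.8(ps − 19) = 166.8 - 0.8ps. Setting this equal to supply: 166.8 - 0.8ps = -369 + 3ps, so ps = 141.
Buyers pay pb = 141 − 19 = 122; q' = -369 + 3·141 = 54.

Buyers pay $122; sellers receive $141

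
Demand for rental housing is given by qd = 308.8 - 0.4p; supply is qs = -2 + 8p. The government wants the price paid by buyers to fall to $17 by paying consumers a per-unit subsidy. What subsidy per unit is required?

At a buyer price of 17, quantity demanded is 308.8 − 0.4·17 = 302.
Sellers supply 302 only when they receive ps with -2 + 8·ps = 302, i.e. ps = 38.
s = ps − pb = 38 − 17 = 21.

Required subsidy s = $21 per unit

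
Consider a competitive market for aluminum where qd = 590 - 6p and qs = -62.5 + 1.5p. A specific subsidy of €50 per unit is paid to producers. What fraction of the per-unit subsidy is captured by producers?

Pre-subsidy: 590 - 6p = -62.5 + 1.5p gives p* = 87, q* = 68.
With the subsidy, sellers receive ps = pb + 50 for each unit, where pb is the price buyers pay.
Supply in terms of pb becomes qs = -62.5 + 1.5(pb + 50) = 12.5 + 1.5pb. Setting this equal to demand: 590 - 6pb = 12.5 + 1.5pb, so pb = 77.
Sellers receive ps = 77 + 50 = 127; q' = 590 − 6·77 = 128.
Buyers' price falls by p* − pb = 87 − 77 = 10; sellers' price rises by ps − p* = 127 − 87 = 40.
So producers capture 40/50 = 0.8 of each unit of subsidy.

Producer share = 0.8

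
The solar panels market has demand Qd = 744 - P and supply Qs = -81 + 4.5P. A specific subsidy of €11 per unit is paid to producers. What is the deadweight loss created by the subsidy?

Pre-subsidy: 744 - P = -81 + 4.5P gives P* = 150, Q* = 594.
With the subsidy, sellers receive Ps = Pb + 11 for each unit, where Pb is the price buyers pay.
Supply in terms of Pb becomes Qs = -81 + 4.5(Pb + 11) = -31.5 + 4.5Pb. Setting this equal to demand: 744 - Pb = -31.5 + 4.5Pb, so Pb = 141.
Sellers receive Ps = 141 + 11 = 152; Q' = 744 − 1·141 = 603.
The subsidy expands output by 603 − 594 = 9 past the efficient level; on those units the gap between marginal cost and willingness to pay runs from 0 up to 11.
DWL = ½ × 11 × 9 = 49.5.

Deadweight loss = €49.5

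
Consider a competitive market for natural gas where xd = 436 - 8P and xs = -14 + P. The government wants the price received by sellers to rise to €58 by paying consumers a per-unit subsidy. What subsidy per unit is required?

At a seller price of 58, quantity supplied is -14 + 1·58 = 44.
Buyers absorb 44 only when they pay Pb with 436 − 8·Pb = 44, i.e. Pb = 49.
s = Ps − Pb = 58 − 49 = 9.

Required subsidy s = €9 per unit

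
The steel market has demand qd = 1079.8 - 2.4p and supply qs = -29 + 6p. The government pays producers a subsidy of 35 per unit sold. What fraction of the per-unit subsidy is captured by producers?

Pre-subsidy: 1079.8 - 2.4p = -29 + 6p gives p* = 132, q* = 763.
With the subsidy, sellers receive ps = pb + 35 for each unit, where pb is the price buyers pay.
Supply in terms of pb becomes qs = -29 + 6(pb + 35) = 181 + 6pb. Setting this equal to demand: 1079.8 - 2.4pb = 181 + 6pb, so pb = 107.
Sellers receive ps = 107 + 35 = 142; q' = 1079.8 − 2.4·107 = 823.
Buyers' price falls by p* − pb = 132 − 107 = 25; sellers' price rises by ps − p* = 142 − 132 = 10.
So producers capture 10/35 = 2/7 of each unit of subsidy.

Producer share = 2/7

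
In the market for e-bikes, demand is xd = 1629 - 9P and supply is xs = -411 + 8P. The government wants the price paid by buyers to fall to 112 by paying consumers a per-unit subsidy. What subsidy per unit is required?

At a buyer price of 112, quantity demanded is 1629 − 9·112 = 621.
Sellers supply 621 only when they receive Ps with -411 + 8·Ps = 621, i.e. Ps = 129.
s = Ps − Pb = 129 − 112 = 17.

Required subsidy s = 17 per unit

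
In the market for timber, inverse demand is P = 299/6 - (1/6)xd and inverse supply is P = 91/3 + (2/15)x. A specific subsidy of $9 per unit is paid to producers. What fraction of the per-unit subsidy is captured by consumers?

Pre-subsidy: 299/6 - (1/6)x = 91/3 + (2/15)x gives x* = 65 and P* = 39.
With the subsidy, sellers receive Ps = Pb + 9 for each unit, where Pb is the price buyers pay.
On the curves, Pb = 299/6 - (1/6)x and Ps = 91/3 + (2/15)x; the wedge Ps − Pb = 9 gives 91/3 + (2/15)x − (299/6 - (1/6)x) = 9, so x' = 95.
Then Pb = 299/6 − (1/6)·95 = 34 and Ps = 91/3 + (2/15)·95 = 43.
Buyers' price falls by P* − Pb = 39 − 34 = 5; sellers' price rises by Ps − P* = 43 − 39 = 4.
So consumers capture 5/9 = 5/9 of each unit of subsidy.

Consumer share = 5/9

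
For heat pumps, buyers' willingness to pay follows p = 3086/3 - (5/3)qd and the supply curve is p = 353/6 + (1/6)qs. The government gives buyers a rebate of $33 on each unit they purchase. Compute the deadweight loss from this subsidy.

Pre-subsidy: 3086/3 - (5/3)q = 353/6 + (1/6)q gives q* = 529 and p* = 147.
With the rebate, buyers effectively pay pb = ps − 33, where ps is the price sellers receive.
On the curves, pb = 3086/3 - (5/3)q and ps = 353/6 + (1/6)q; the wedge ps − pb = 33 gives 353/6 + (1/6)q − (3086/3 - (5/3)q) = 33, so q' = 547.
Then pb = 3086/3 − (5/3)·547 = 117 and ps = 353/6 + (1/6)·547 = 150.
The subsidy expands output by 547 − 529 = 18 past the efficient level; on those units the gap between marginal cost and willingness to pay runs from 0 up to 33.
DWL = ½ × 33 × 18 = 297.

Deadweight loss = $297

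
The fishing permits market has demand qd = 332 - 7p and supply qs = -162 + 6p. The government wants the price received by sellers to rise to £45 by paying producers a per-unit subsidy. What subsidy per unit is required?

Required subsidy s = £13 per unit

At a seller price of 45, quantity supplied is -162 + 6·45 = 108.
Buyers absorb 108 only when they pay pb with 332 − 7·pb = 108, i.e. pb = 32.
s = ps − pb = 45 − 32 = 13.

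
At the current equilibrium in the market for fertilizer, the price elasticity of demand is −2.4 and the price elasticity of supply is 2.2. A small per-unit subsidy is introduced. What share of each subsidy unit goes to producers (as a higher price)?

For a small subsidy around the equilibrium, the benefit split depends on the relative slopes, which at a point are proportional to the elasticities.
Buyer share = εs/(εs + |εd|) = 2.2/(2.2 + 2.4) = 11/23; seller share = |εd|/(εs + |εd|) = 12/23.
So producers capture 12/23 of the subsidy.

Producer share = 12/23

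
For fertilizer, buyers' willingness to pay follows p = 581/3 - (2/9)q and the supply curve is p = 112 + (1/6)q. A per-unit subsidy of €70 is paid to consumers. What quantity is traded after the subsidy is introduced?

q' = 390

Pre-subsidy: 581/3 - (2/9)q = 112 + (1/6)q gives q* = 210 and p* = 147.
With the rebate, buyers effectively pay pb = ps − 70, where ps is the price sellers receive.
On the curves, pb = 581/3 - (2/9)q and ps = 112 + (1/6)q; the wedge ps − pb = 70 gives 112 + (1/6)q − (581/3 - (2/9)q) = 70, so q' = 390.
Then pb = 581/3 − (2/9)·390 = 107 and ps = 112 + (1/6)·390 = 177.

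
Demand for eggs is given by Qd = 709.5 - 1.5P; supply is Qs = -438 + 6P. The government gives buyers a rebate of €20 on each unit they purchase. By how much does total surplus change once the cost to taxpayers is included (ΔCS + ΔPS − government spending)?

Pre-subsidy: 709.5 - 1.5P = -438 + 6P gives P* = 153, Q* = 480.
With the rebate, buyers effectively pay Pb = Ps − 20, where Ps is the price sellers receive.
Demand in terms of Ps becomes Qd = 709.5 − 1.5(Ps − 20) = 739.5 - 1.5Ps. Setting this equal to supply: 739.5 - 1.5Ps = -438 + 6Ps, so Ps = 157.
Buyers pay Pb = 157 − 20 = 137; Q' = -438 + 6·157 = 504.
ΔCS = ½(480 + 504)(153 − 137) = 7872; ΔPS = ½(480 + 504)(157 − 153) = 1968.
Government spending = 20 × 504 = 10080.
Net change = 7872 + 1968 − 10080 = -240. The loss equals the DWL triangle ½·20·24.

Net change in total surplus = -€240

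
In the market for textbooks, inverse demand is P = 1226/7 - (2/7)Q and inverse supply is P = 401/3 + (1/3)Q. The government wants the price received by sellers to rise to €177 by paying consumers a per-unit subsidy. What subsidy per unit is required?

Required subsidy s = €39 per unit

At a seller price of 177, quantity supplied is -401 + 3·177 = 130.
Buyers absorb 130 only when they pay Pb = 1226/7 − (2/7)·130 = 138.
s = Ps − Pb = 177 − 138 = 39.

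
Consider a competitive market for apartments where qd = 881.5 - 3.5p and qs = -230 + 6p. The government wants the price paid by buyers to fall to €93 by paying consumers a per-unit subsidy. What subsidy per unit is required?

At a buyer price of 93, quantity demanded is 881.5 − 3.5·93 = 556.
Sellers supply 556 only when they receive ps with -230 + 6·ps = 556, i.e. ps = 131.
s = ps − pb = 131 − 93 = 38.

Required subsidy s = €38 per unit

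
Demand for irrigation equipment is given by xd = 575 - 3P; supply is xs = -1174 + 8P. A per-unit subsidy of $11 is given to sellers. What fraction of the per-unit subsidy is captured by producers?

Producer share = 3/11

Pre-subsidy: 575 - 3P = -1174 + 8P gives P* = 159, x* = 98.
With the subsidy, sellers receive Ps = Pb + 11 for each unit, where Pb is the price buyers pay.
Supply in terms of Pb becomes xs = -1174 + 8(Pb + 11) = -1086 + 8Pb. Setting this equal to demand: 575 - 3Pb = -1086 + 8Pb, so Pb = 151.
Sellers receive Ps = 151 + 11 = 162; x' = 575 − 3·151 = 122.
Buyers' price falls by P* − Pb = 159 − 151 = 8; sellers' price rises by Ps − P* = 162 − 159 = 3.
So producers capture 3/11 = 3/11 of each unit of subsidy.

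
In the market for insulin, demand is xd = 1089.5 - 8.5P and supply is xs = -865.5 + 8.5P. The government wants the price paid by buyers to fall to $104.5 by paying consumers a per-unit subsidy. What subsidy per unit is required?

At a buyer price of 104.5, quantity demanded is 1089.5 − 8.5·104.5 = 201.25.
Sellers supply 201.25 only when they receive Ps with -865.5 + 8.5·Ps = 201.25, i.e. Ps = 125.5.
s = Ps − Pb = 125.5 − 104.5 = 21.

Required subsidy s = $21 per unit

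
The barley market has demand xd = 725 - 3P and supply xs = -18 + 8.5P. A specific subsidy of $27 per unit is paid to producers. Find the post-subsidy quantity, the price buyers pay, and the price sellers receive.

Pre-subsidy: 725 - 3P = -18 + 8.5P gives P* = 1486/23, x* = 12217/23.
With the subsidy, sellers receive Ps = Pb + 27 for each unit, where Pb is the price buyers pay.
Supply in terms of Pb becomes xs = -18 + 8.5(Pb + 27) = 211.5 + 8.5Pb. Setting this equal to demand: 725 - 3Pb = 211.5 + 8.5Pb, so Pb = 1027/23.
Sellers receive Ps = 1027/23 + 27 = 1648/23; x' = 725 − 3·(1027/23) = 13594/23.

x' = 13594/23; buyers pay 1027/23; sellers receive 1648/23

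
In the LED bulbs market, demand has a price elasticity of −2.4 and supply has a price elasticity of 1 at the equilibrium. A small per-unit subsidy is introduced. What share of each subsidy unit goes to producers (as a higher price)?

Producer share = 12/17

For a small subsidy around the equilibrium, the benefit split depends on the relative slopes, which at a point are proportional to the elasticities.
Buyer share = εs/(εs + |εd|) = 1/(1 + 2.4) = 5/17; seller share = |εd|/(εs + |εd|) = 12/17.
So producers capture 12/17 of the subsidy.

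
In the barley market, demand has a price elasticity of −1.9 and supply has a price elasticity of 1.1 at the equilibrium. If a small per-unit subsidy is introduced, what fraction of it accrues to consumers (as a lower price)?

Consumer share = 11/30

For a small subsidy around the equilibrium, the benefit split depends on the relative slopes, which at a point are proportional to the elasticities.
Buyer share = εs/(εs + |εd|) = 1.1/(1.1 + 1.9) = 11/30; seller share = |εd|/(εs + |εd|) = 19/30.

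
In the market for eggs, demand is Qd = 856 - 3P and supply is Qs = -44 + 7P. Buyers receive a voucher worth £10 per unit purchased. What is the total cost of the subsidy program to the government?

Government cost = £6070

Pre-subsidy: 856 - 3P = -44 + 7P gives P* = 90, Q* = 586.
With the rebate, buyers effectively pay Pb = Ps − 10, where Ps is the price sellers receive.
Demand in terms of Ps becomes Qd = 856 − 3(Ps − 10) = 886 - 3Ps. Setting this equal to supply: 886 - 3Ps = -44 + 7Ps, so Ps = 93.
Buyers pay Pb = 93 − 10 = 83; Q' = -44 + 7·93 = 607.
Government outlay = subsidy × quantity = 10 × 607 = 6070.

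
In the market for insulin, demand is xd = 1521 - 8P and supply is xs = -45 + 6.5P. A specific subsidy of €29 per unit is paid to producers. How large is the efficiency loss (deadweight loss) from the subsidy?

Pre-subsidy: 1521 - 8P = -45 + 6.5P gives P* = 108, x* = 657.
With the subsidy, sellers receive Ps = Pb + 29 for each unit, where Pb is the price buyers pay.
Supply in terms of Pb becomes xs = -45 + 6.5(Pb + 29) = 143.5 + 6.5Pb. Setting this equal to demand: 1521 - 8Pb = 143.5 + 6.5Pb, so Pb = 95.
Sellers receive Ps = 95 + 29 = 124; x' = 1521 − 8·95 = 761.
The subsidy expands output by 761 − 657 = 104 past the efficient level; on those units the gap between marginal cost and willingness to pay runs from 0 up to 29.
DWL = ½ × 29 × 104 = 1508.

Deadweight loss = €1508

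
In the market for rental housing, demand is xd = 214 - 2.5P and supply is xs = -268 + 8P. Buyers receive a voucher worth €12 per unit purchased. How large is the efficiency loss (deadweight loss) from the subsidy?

Pre-subsidy: 214 - 2.5P = -268 + 8P gives P* = 964/21, x* = 2084/21.
With the rebate, buyers effectively pay Pb = Ps − 12, where Ps is the price sellers receive.
Demand in terms of Ps becomes xd = 214 − 2.5(Ps − 12) = 244 - 2.5Ps. Setting this equal to supply: 244 - 2.5Ps = -268 + 8Ps, so Ps = 1024/21.
Buyers pay Pb = 1024/21 − 12 = 772/21; x' = -268 + 8·(1024/21) = 2564/21.
The subsidy expands output by 2564/21 − 2084/21 = 160/7 past the efficient level; on those units the gap between marginal cost and willingness to pay runs from 0 up to 12.
DWL = ½ × 12 × 160/7 = 960/7.

Deadweight loss = 960/7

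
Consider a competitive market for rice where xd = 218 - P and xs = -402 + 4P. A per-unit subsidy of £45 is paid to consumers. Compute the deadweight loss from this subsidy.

Pre-subsidy: 218 - P = -402 + 4P gives P* = 124, x* = 94.
With the rebate, buyers effectively pay Pb = Ps − 45, where Ps is the price sellers receive.
Demand in terms of Ps becomes xd = 218 − 1(Ps − 45) = 263 - Ps. Setting this equal to supply: 263 - Ps = -402 + 4Ps, so Ps = 133.
Buyers pay Pb = 133 − 45 = 88; x' = -402 + 4·133 = 130.
The subsidy expands output by 130 − 94 = 36 past the efficient level; on those units the gap between marginal cost and willingness to pay runs from 0 up to 45.
DWL = ½ × 45 × 36 = 810.

Deadweight loss = £810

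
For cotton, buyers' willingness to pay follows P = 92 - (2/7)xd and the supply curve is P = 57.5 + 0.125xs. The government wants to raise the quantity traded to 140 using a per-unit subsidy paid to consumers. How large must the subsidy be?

At x = 140, from the demand curve buyers pay Pb = 92 − (2/7)·140 = 52; from the supply curve sellers need Ps = 57.5 + 0.125·140 = 75.
The subsidy must fill the gap: s = Ps − Pb = 75 − 52 = 23.

Required subsidy s = 23 per unit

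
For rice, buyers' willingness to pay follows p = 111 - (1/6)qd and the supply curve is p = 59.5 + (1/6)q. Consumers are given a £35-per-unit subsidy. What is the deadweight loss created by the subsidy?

Deadweight loss = £1837.5

Pre-subsidy: 111 - (1/6)q = 59.5 + (1/6)q gives q* = 154.5 and p* = 85.25.
With the rebate, buyers effectively pay pb = ps − 35, where ps is the price sellers receive.
On the curves, pb = 111 - (1/6)q and ps = 59.5 + (1/6)q; the wedge ps − pb = 35 gives 59.5 + (1/6)q − (111 - (1/6)q) = 35, so q' = 259.5.
Then pb = 111 − (1/6)·259.5 = 67.75 and ps = 59.5 + (1/6)·259.5 = 102.75.
The subsidy expands output by 259.5 − 154.5 = 105 past the efficient level; on those units the gap between marginal cost and willingness to pay runs from 0 up to 35.
DWL = ½ × 35 × 105 = 1837.5.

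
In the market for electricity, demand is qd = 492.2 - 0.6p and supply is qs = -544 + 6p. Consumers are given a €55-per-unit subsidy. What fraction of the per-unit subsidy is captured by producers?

Pre-subsidy: 492.2 - 0.6p = -544 + 6p gives p* = 157, q* = 398.
With the rebate, buyers effectively pay pb = ps − 55, where ps is the price sellers receive.
Demand in terms of ps becomes qd = 492.2 − 0.6(ps − 55) = 525.2 - 0.6ps. Setting this equal to supply: 525.2 - 0.6ps = -544 + 6ps, so ps = 162.
Buyers pay pb = 162 − 55 = 107; q' = -544 + 6·162 = 428.
Buyers' price falls by p* − pb = 157 − 107 = 50; sellers' price rises by ps − p* = 162 − 157 = 5.
So producers capture 5/55 = 1/11 of each unit of subsidy.

Producer share = 1/11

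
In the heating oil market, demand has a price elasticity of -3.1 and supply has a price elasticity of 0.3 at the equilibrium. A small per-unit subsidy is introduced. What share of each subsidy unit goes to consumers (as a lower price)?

For a small subsidy around the equilibrium, the benefit split depends on the relative slopes, which at a point are proportional to the elasticities.
Buyer share = εs/(εs + |εd|) = 0.3/(0.3 + 3.1) = 3/34; seller share = |εd|/(εs + |εd|) = 31/34.

Consumer share = 3/34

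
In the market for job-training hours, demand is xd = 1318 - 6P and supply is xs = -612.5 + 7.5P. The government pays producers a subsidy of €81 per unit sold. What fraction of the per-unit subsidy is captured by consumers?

Consumer share = 5/9

Pre-subsidy: 1318 - 6P = -612.5 + 7.5P gives P* = 143, x* = 460.
With the subsidy, sellers receive Ps = Pb + 81 for each unit, where Pb is the price buyers pay.
Supply in terms of Pb becomes xs = -612.5 + 7.5(Pb + 81) = -5 + 7.5Pb. Setting this equal to demand: 1318 - 6Pb = -5 + 7.5Pb, so Pb = 98.
Sellers receive Ps = 98 + 81 = 179; x' = 1318 − 6·98 = 730.
Buyers' price falls by P* − Pb = 143 − 98 = 45; sellers' price rises by Ps − P* = 179 − 143 = 36.
So consumers capture 45/81 = 5/9 of each unit of subsidy.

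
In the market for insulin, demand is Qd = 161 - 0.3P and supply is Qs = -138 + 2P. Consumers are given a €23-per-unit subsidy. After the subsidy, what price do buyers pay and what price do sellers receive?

Pre-subsidy: 161 - 0.3P = -138 + 2P gives P* = 130, Q* = 122.
With the rebate, buyers effectively pay Pb = Ps − 23, where Ps is the price sellers receive.
Demand in terms of Ps becomes Qd = 161 − 0.3(Ps − 23) = 167.9 - 0.3Ps. Setting this equal to supply: 167.9 - 0.3Ps = -138 + 2Ps, so Ps = 133.
Buyers pay Pb = 133 − 23 = 110; Q' = -138 + 2·133 = 128.

Buyers pay €110; sellers receive €133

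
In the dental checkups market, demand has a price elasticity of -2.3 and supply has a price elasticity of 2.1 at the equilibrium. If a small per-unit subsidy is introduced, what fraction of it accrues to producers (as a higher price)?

Producer share = 23/44

For a small subsidy around the equilibrium, the benefit split depends on the relative slopes, which at a point are proportional to the elasticities.
Buyer share = εs/(εs + |εd|) = 2.1/(2.1 + 2.3) = 21/44; seller share = |εd|/(εs + |εd|) = 23/44.
So producers capture 23/44 of the subsidy.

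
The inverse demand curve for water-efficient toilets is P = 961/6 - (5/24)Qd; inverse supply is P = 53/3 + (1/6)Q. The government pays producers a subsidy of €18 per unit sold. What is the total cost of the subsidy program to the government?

Government cost = €7704

Pre-subsidy: 961/6 - (5/24)Q = 53/3 + (1/6)Q gives Q* = 380 and P* = 81.
With the subsidy, sellers receive Ps = Pb + 18 for each unit, where Pb is the price buyers pay.
On the curves, Pb = 961/6 - (5/24)Q and Ps = 53/3 + (1/6)Q; the wedge Ps − Pb = 18 gives 53/3 + (1/6)Q − (961/6 - (5/24)Q) = 18, so Q' = 428.
Then Pb = 961/6 − (5/24)·428 = 71 and Ps = 53/3 + (1/6)·428 = 89.
Government outlay = subsidy × quantity = 18 × 428 = 7704.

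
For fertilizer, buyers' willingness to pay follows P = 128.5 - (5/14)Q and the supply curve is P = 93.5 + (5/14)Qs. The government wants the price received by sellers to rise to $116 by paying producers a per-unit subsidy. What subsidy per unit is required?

At a seller price of 116, quantity supplied is -261.8 + 2.8·116 = 63.
Buyers absorb 63 only when they pay Pb = 128.5 − (5/14)·63 = 106.
s = Ps − Pb = 116 − 106 = 10.

Required subsidy s = $10 per unit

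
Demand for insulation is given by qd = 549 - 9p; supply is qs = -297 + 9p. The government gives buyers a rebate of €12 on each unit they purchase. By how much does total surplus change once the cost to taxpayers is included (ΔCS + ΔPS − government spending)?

Pre-subsidy: 549 - 9p = -297 + 9p gives p* = 47, q* = 126.
With the rebate, buyers effectively pay pb = ps − 12, where ps is the price sellers receive.
Demand in terms of ps becomes qd = 549 − 9(ps − 12) = 657 - 9ps. Setting this equal to supply: 657 - 9ps = -297 + 9ps, so ps = 53.
Buyers pay pb = 53 − 12 = 41; q' = -297 + 9·53 = 180.
ΔCS = ½(126 + 180)(47 − 41) = 918; ΔPS = ½(126 + 180)(53 − 47) = 918.
Government spending = 12 × 180 = 2160.
Net change = 918 + 918 − 2160 = -324. The loss equals the DWL triangle ½·12·54.

Net change in total surplus = -€324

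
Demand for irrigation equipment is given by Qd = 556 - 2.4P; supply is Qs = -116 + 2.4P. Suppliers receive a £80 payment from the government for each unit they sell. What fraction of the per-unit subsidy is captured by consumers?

Pre-subsidy: 556 - 2.4P = -116 + 2.4P gives P* = 140, Q* = 220.
With the subsidy, sellers receive Ps = Pb + 80 for each unit, where Pb is the price buyers pay.
Supply in terms of Pb becomes Qs = -116 + 2.4(Pb + 80) = 76 + 2.4Pb. Setting this equal to demand: 556 - 2.4Pb = 76 + 2.4Pb, so Pb = 100.
Sellers receive Ps = 100 + 80 = 180; Q' = 556 − 2.4·100 = 316.
Buyers' price falls by P* − Pb = 140 − 100 = 40; sellers' price rises by Ps − P* = 180 − 140 = 40.
So consumers capture 40/80 = 0.5 of each unit of subsidy.

Consumer share = 0.5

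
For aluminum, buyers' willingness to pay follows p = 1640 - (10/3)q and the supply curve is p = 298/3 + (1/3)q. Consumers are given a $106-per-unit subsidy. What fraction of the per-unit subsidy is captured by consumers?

Pre-subsidy: 1640 - (10/3)q = 298/3 + (1/3)q gives q* = 4622/11 and p* = 7900/33.
With the rebate, buyers effectively pay pb = ps − 106, where ps is the price sellers receive.
On the curves, pb = 1640 - (10/3)q and ps = 298/3 + (1/3)q; the wedge ps − pb = 106 gives 298/3 + (1/3)q − (1640 - (10/3)q) = 106, so q' = 4940/11.
Then pb = 1640 − (10/3)·(4940/11) = 4720/33 and ps = 298/3 + (1/3)·(4940/11) = 8218/33.
Buyers' price falls by p* − pb = 7900/33 − 4720/33 = 1060/11; sellers' price rises by ps − p* = 8218/33 − 7900/33 = 106/11.
So consumers capture (1060/11)/106 = 10/11 of each unit of subsidy.

Consumer share = 10/11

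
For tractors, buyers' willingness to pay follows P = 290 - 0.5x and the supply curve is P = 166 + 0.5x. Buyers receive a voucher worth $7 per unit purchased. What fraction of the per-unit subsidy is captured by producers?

Producer share = 0.5

Pre-subsidy: 290 - 0.5x = 166 + 0.5x gives x* = 124 and P* = 228.
With the rebate, buyers effectively pay Pb = Ps − 7, where Ps is the price sellers receive.
On the curves, Pb = 290 - 0.5x and Ps = 166 + 0.5x; the wedge Ps − Pb = 7 gives 166 + 0.5x − (290 - 0.5x) = 7, so x' = 131.
Then Pb = 290 − 0.5·131 = 224.5 and Ps = 166 + 0.5·131 = 231.5.
Buyers' price falls by P* − Pb = 228 − 224.5 = 3.5; sellers' price rises by Ps − P* = 231.5 − 228 = 3.5.
So producers capture 3.5/7 = 0.5 of each unit of subsidy.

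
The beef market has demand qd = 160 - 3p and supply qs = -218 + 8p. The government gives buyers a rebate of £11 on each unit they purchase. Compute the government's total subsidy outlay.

Pre-subsidy: 160 - 3p = -218 + 8p gives p* = 378/11, q* = 626/11.
With the rebate, buyers effectively pay pb = ps − 11, where ps is the price sellers receive.
Demand in terms of ps becomes qd = 160 − 3(ps − 11) = 193 - 3ps. Setting this equal to supply: 193 - 3ps = -218 + 8ps, so ps = 411/11.
Buyers pay pb = 411/11 − 11 = 290/11; q' = -218 + 8·(411/11) = 890/11.
Government outlay = subsidy × quantity = 11 × 890/11 = 890.

Government cost = £890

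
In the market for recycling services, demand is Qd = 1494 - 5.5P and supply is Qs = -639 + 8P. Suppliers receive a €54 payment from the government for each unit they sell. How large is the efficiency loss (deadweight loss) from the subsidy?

Deadweight loss = €4752

Pre-subsidy: 1494 - 5.5P = -639 + 8P gives P* = 158, Q* = 625.
With the subsidy, sellers receive Ps = Pb + 54 for each unit, where Pb is the price buyers pay.
Supply in terms of Pb becomes Qs = -639 + 8(Pb + 54) = -207 + 8Pb. Setting this equal to demand: 1494 - 5.5Pb = -207 + 8Pb, so Pb = 126.
Sellers receive Ps = 126 + 54 = 180; Q' = 1494 − 5.5·126 = 801.
The subsidy expands output by 801 − 625 = 176 past the efficient level; on those units the gap between marginal cost and willingness to pay runs from 0 up to 54.
DWL = ½ × 54 × 176 = 4752.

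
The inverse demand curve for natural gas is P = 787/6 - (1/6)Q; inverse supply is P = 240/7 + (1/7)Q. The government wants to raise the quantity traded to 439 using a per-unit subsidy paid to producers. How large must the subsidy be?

At Q = 439, from the demand curve buyers pay Pb = 787/6 − (1/6)·439 = 58; from the supply curve sellers need Ps = 240/7 + (1/7)·439 = 97.
The subsidy must fill the gap: s = Ps − Pb = 97 − 58 = 39.

Required subsidy s = 39 per unit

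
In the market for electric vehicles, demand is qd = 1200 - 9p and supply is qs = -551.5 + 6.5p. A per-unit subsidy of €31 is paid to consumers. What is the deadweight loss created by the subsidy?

Deadweight loss = €1813.5

Pre-subsidy: 1200 - 9p = -551.5 + 6.5p gives p* = 113, q* = 183.
With the rebate, buyers effectively pay pb = ps − 31, where ps is the price sellers receive.
Demand in terms of ps becomes qd = 1200 − 9(ps − 31) = 1479 - 9ps. Setting this equal to supply: 1479 - 9ps = -551.5 + 6.5ps, so ps = 131.
Buyers pay pb = 131 − 31 = 100; q' = -551.5 + 6.5·131 = 300.
The subsidy expands output by 300 − 183 = 117 past the efficient level; on those units the gap between marginal cost and willingness to pay runs from 0 up to 31.
DWL = ½ × 31 × 117 = 1813.5.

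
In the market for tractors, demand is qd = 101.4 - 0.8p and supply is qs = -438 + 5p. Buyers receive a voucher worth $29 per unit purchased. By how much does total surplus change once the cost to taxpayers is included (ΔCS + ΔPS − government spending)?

Pre-subsidy: 101.4 - 0.8p = -438 + 5p gives p* = 93, q* = 27.
With the rebate, buyers effectively pay pb = ps − 29, where ps is the price sellers receive.
Demand in terms of ps becomes qd = 101.4 − 0.8(ps − 29) = 124.6 - 0.8ps. Setting this equal to supply: 124.6 - 0.8ps = -438 + 5ps, so ps = 97.
Buyers pay pb = 97 − 29 = 68; q' = -438 + 5·97 = 47.
ΔCS = ½(27 + 47)(93 − 68) = 925; ΔPS = ½(27 + 47)(97 − 93) = 148.
Government spending = 29 × 47 = 1363.
Net change = 925 + 148 − 1363 = -290. The loss equals the DWL triangle ½·29·20.

Net change in total surplus = -$290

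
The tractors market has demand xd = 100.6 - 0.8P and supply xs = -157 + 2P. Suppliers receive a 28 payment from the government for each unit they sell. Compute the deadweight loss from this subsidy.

Pre-subsidy: 100.6 - 0.8P = -157 + 2P gives P* = 92, x* = 27.
With the subsidy, sellers receive Ps = Pb + 28 for each unit, where Pb is the price buyers pay.
Supply in terms of Pb becomes xs = -157 + 2(Pb + 28) = -101 + 2Pb. Setting this equal to demand: 100.6 - 0.8Pb = -101 + 2Pb, so Pb = 72.
Sellers receive Ps = 72 + 28 = 100; x' = 100.6 − 0.8·72 = 43.
The subsidy expands output by 43 − 27 = 16 past the efficient level; on those units the gap between marginal cost and willingness to pay runs from 0 up to 28.
DWL = ½ × 28 × 16 = 224.

Deadweight loss = 224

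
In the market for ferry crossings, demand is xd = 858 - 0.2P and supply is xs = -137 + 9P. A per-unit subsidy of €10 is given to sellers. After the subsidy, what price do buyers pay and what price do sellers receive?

Buyers pay 4525/46; sellers receive 4985/46

Pre-subsidy: 858 - 0.2P = -137 + 9P gives P* = 4975/46, x* = 38473/46.
With the subsidy, sellers receive Ps = Pb + 10 for each unit, where Pb is the price buyers pay.
Supply in terms of Pb becomes xs = -137 + 9(Pb + 10) = -47 + 9Pb. Setting this equal to demand: 858 - 0.2Pb = -47 + 9Pb, so Pb = 4525/46.
Sellers receive Ps = 4525/46 + 10 = 4985/46; x' = 858 − 0.2·(4525/46) = 38563/46.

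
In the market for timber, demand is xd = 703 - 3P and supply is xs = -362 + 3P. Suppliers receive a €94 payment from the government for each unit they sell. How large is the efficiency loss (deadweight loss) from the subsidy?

Pre-subsidy: 703 - 3P = -362 + 3P gives P* = 177.5, x* = 170.5.
With the subsidy, sellers receive Ps = Pb + 94 for each unit, where Pb is the price buyers pay.
Supply in terms of Pb becomes xs = -362 + 3(Pb + 94) = -80 + 3Pb. Setting this equal to demand: 703 - 3Pb = -80 + 3Pb, so Pb = 130.5.
Sellers receive Ps = 130.5 + 94 = 224.5; x' = 703 − 3·130.5 = 311.5.
The subsidy expands output by 311.5 − 170.5 = 141 past the efficient level; on those units the gap between marginal cost and willingness to pay runs from 0 up to 94.
DWL = ½ × 94 × 141 = 6627.

Deadweight loss = €6627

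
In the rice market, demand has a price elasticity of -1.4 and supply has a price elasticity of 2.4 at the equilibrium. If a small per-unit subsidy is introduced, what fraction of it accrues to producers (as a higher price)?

For a small subsidy around the equilibrium, the benefit split depends on the relative slopes, which at a point are proportional to the elasticities.
Buyer share = εs/(εs + |εd|) = 2.4/(2.4 + 1.4) = 12/19; seller share = |εd|/(εs + |εd|) = 7/19.
So producers capture 7/19 of the subsidy.

Producer share = 7/19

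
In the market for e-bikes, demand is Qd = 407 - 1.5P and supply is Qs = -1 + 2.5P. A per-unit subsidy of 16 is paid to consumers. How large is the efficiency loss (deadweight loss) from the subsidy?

Pre-subsidy: 407 - 1.5P = -1 + 2.5P gives P* = 102, Q* = 254.
With the rebate, buyers effectively pay Pb = Ps − 16, where Ps is the price sellers receive.
Demand in terms of Ps becomes Qd = 407 − 1.5(Ps − 16) = 431 - 1.5Ps. Setting this equal to supply: 431 - 1.5Ps = -1 + 2.5Ps, so Ps = 108.
Buyers pay Pb = 108 − 16 = 92; Q' = -1 + 2.5·108 = 269.
The subsidy expands output by 269 − 254 = 15 past the efficient level; on those units the gap between marginal cost and willingness to pay runs from 0 up to 16.
DWL = ½ × 16 × 15 = 120.

Deadweight loss = 120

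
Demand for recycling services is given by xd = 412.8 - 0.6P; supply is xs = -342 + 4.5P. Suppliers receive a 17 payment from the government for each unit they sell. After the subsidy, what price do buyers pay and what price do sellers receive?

Pre-subsidy: 412.8 - 0.6P = -342 + 4.5P gives P* = 148, x* = 324.
With the subsidy, sellers receive Ps = Pb + 17 for each unit, where Pb is the price buyers pay.
Supply in terms of Pb becomes xs = -342 + 4.5(Pb + 17) = -265.5 + 4.5Pb. Setting this equal to demand: 412.8 - 0.6Pb = -265.5 + 4.5Pb, so Pb = 133.
Sellers receive Ps = 133 + 17 = 150; x' = 412.8 − 0.6·133 = 333.

Buyers pay 133; sellers receive 150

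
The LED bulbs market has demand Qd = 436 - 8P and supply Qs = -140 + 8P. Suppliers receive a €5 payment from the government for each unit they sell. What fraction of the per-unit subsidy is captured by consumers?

Pre-subsidy: 436 - 8P = -140 + 8P gives P* = 36, Q* = 148.
With the subsidy, sellers receive Ps = Pb + 5 for each unit, where Pb is the price buyers pay.
Supply in terms of Pb becomes Qs = -140 + 8(Pb + 5) = -100 + 8Pb. Setting this equal to demand: 436 - 8Pb = -100 + 8Pb, so Pb = 33.5.
Sellers receive Ps = 33.5 + 5 = 38.5; Q' = 436 − 8·33.5 = 168.
Buyers' price falls by P* − Pb = 36 − 33.5 = 2.5; sellers' price rises by Ps − P* = 38.5 − 36 = 2.5.
So consumers capture 2.5/5 = 0.5 of each unit of subsidy.

Consumer share = 0.5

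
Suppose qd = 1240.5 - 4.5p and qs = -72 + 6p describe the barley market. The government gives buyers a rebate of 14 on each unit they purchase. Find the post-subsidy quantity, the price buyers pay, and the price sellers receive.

Pre-subsidy: 1240.5 - 4.5p = -72 + 6p gives p* = 125, q* = 678.
With the rebate, buyers effectively pay pb = ps − 14, where ps is the price sellers receive.
Demand in terms of ps becomes qd = 1240.5 − 4.5(ps − 14) = 1303.5 - 4.5ps. Setting this equal to supply: 1303.5 - 4.5ps = -72 + 6ps, so ps = 131.
Buyers pay pb = 131 − 14 = 117; q' = -72 + 6·131 = 714.

q' = 714; buyers pay 117; sellers receive 131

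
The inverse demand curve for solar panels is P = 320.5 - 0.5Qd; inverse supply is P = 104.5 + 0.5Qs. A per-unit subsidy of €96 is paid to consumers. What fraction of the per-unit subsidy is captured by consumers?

Consumer share = 0.5

Pre-subsidy: 320.5 - 0.5Q = 104.5 + 0.5Q gives Q* = 216 and P* = 212.5.
With the rebate, buyers effectively pay Pb = Ps − 96, where Ps is the price sellers receive.
On the curves, Pb = 320.5 - 0.5Q and Ps = 104.5 + 0.5Q; the wedge Ps − Pb = 96 gives 104.5 + 0.5Q − (320.5 - 0.5Q) = 96, so Q' = 312.
Then Pb = 320.5 − 0.5·312 = 164.5 and Ps = 104.5 + 0.5·312 = 260.5.
Buyers' price falls by P* − Pb = 212.5 − 164.5 = 48; sellers' price rises by Ps − P* = 260.5 − 212.5 = 48.
So consumers capture 48/96 = 0.5 of each unit of subsidy.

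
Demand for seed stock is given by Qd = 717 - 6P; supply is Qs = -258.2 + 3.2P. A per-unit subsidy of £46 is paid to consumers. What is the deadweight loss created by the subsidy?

Pre-subsidy: 717 - 6P = -258.2 + 3.2P gives P* = 106, Q* = 81.
With the rebate, buyers effectively pay Pb = Ps − 46, where Ps is the price sellers receive.
Demand in terms of Ps becomes Qd = 717 − 6(Ps − 46) = 993 - 6Ps. Setting this equal to supply: 993 - 6Ps = -258.2 + 3.2Ps, so Ps = 136.
Buyers pay Pb = 136 − 46 = 90; Q' = -258.2 + 3.2·136 = 177.
The subsidy expands output by 177 − 81 = 96 past the efficient level; on those units the gap between marginal cost and willingness to pay runs from 0 up to 46.
DWL = ½ × 46 × 96 = 2208.

Deadweight loss = £2208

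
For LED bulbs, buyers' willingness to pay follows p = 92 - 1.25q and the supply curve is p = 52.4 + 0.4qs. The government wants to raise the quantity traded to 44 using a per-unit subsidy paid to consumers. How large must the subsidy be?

At q = 44, from the demand curve buyers pay pb = 92 − 1.25·44 = 37; from the supply curve sellers need ps = 52.4 + 0.4·44 = 70.
The subsidy must fill the gap: s = ps − pb = 70 − 37 = 33.

Required subsidy s = 33 per unit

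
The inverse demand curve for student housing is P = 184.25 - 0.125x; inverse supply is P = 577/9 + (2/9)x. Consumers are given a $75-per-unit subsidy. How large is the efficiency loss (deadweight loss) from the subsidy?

Pre-subsidy: 184.25 - 0.125x = 577/9 + (2/9)x gives x* = 346 and P* = 141.
With the rebate, buyers effectively pay Pb = Ps − 75, where Ps is the price sellers receive.
On the curves, Pb = 184.25 - 0.125x and Ps = 577/9 + (2/9)x; the wedge Ps − Pb = 75 gives 577/9 + (2/9)x − (184.25 - 0.125x) = 75, so x' = 562.
Then Pb = 184.25 − 0.125·562 = 114 and Ps = 577/9 + (2/9)·562 = 189.
The subsidy expands output by 562 − 346 = 216 past the efficient level; on those units the gap between marginal cost and willingness to pay runs from 0 up to 75.
DWL = ½ × 75 × 216 = 8100.

Deadweight loss = $8100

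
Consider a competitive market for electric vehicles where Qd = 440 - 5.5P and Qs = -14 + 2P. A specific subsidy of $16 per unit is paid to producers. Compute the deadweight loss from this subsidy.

Pre-subsidy: 440 - 5.5P = -14 + 2P gives P* = 908/15, Q* = 1606/15.
With the subsidy, sellers receive Ps = Pb + 16 for each unit, where Pb is the price buyers pay.
Supply in terms of Pb becomes Qs = -14 + 2(Pb + 16) = 18 + 2Pb. Setting this equal to demand: 440 - 5.5Pb = 18 + 2Pb, so Pb = 844/15.
Sellers receive Ps = 844/15 + 16 = 1084/15; Q' = 440 − 5.5·(844/15) = 1958/15.
The subsidy expands output by 1958/15 − 1606/15 = 352/15 past the efficient level; on those units the gap between marginal cost and willingness to pay runs from 0 up to 16.
DWL = ½ × 16 × 352/15 = 2816/15.

Deadweight loss = 2816/15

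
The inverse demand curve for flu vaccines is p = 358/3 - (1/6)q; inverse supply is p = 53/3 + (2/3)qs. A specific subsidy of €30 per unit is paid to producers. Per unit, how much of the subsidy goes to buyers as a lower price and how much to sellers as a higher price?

Pre-subsidy: 358/3 - (1/6)q = 53/3 + (2/3)q gives q* = 122 and p* = 99.
With the subsidy, sellers receive ps = pb + 30 for each unit, where pb is the price buyers pay.
On the curves, pb = 358/3 - (1/6)q and ps = 53/3 + (2/3)q; the wedge ps − pb = 30 gives 53/3 + (2/3)q − (358/3 - (1/6)q) = 30, so q' = 158.
Then pb = 358/3 − (1/6)·158 = 93 and ps = 53/3 + (2/3)·158 = 123.
Buyers' price falls by p* − pb = 99 − 93 = 6; sellers' price rises by ps − p* = 123 − 99 = 24.

Buyers gain €6 per unit; sellers gain €24 per unit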